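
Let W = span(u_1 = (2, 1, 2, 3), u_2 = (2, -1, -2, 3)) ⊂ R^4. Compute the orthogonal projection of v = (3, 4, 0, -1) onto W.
proj_W(v) = (6/13, 4/5, 8/5, 9/13)

Set up U = [u_1 | ... | u_2] ∈ R^(4×2). The projector onto W = col(U) is P = U (U^T U)^(-1) U^T.
Compute U^T U =
  [18, 8]
  [8, 18],
and U^T v = (7, -1).
Solve U^T U · c = U^T v for the coefficients: c = (67/130, -37/130). The projection is proj_W(v) = U c.
Check: (v - proj_W(v)) · u_1 = 0  (should be 0).
Check: (v - proj_W(v)) · u_2 = 0  (should be 0).
Result: proj_W(v) = (6/13, 4/5, 8/5, 9/13).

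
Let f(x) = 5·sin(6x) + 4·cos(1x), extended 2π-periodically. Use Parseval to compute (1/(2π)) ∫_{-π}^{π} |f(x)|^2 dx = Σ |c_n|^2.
Σ |c_n|^2 = 41/2

Expand |f|^2 and use orthogonality of {sin(nx), cos(mx)} on [-π, π]:
  ∫_{-π}^{π} sin(nx)^2 dx = π, ∫ cos(mx)^2 dx = π, and cross terms integrate to 0.
So ∫_{-π}^{π} f(x)^2 dx = 5^2 · π + 4^2 · π = (25 + 16)π.
Divide by 2π: (25 + 16)/2 = 41/2.
By Parseval, this equals Σ |c_n|^2.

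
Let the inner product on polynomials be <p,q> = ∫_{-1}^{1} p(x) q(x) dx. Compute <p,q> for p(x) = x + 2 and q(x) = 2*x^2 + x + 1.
<p,q> = 22/3

Expand the product: p(x)·q(x) = 2*x^3 + 5*x^2 + 3*x + 2.
∫_{-1}^{1} of each monomial x^k gives [2/(k+1) if k even, 0 if k odd]. Integrating term-by-term (or equivalently evaluating the antiderivative F(x) = x^4/2 + 5*x^3/3 + 3*x^2/2 + 2*x at the endpoints):
  F(1) − F(−1) = 17/3 − (-5/3) = 22/3.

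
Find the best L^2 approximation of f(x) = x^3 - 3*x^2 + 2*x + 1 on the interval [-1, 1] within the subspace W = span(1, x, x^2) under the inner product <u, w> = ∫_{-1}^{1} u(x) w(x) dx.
g(x) = -3*x^2 + 13*x/5 + 1

The best approximation g ∈ W is the orthogonal projection of f onto W. Writing g = a_0 + a_1 x + a_2 x^2, the coefficients solve the normal equations G · a = b where
  G_{ij} = <φ_i, φ_j> and b_i = <f, φ_i>, with φ_0 = 1, φ_1 = x, φ_2 = x^2.
G =
  [2, 0, 2/3]
  [0, 2/3, 0]
  [2/3, 0, 2/5],
b = (0, 26/15, -8/15).
Solving gives a_0 = 1, a_1 = 13/5, a_2 = -3, so
  g(x) = -3*x^2 + 13*x/5 + 1.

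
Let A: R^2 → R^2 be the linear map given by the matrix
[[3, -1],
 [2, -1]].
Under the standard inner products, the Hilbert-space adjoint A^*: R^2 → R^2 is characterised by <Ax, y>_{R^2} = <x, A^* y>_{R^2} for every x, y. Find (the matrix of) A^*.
A^* = A^T =
[[3, 2],
 [-1, -1]]

For real matrices with standard dot products, the defining identity <Ax, y> = <x, A^* y> gives (Ax)^T y = x^T (A^*) y, i.e. x^T A^T y = x^T (A^*) y. Since this holds for all x, y, we must have A^* = A^T. Therefore
A^* =
[[3, 2],
 [-1, -1]].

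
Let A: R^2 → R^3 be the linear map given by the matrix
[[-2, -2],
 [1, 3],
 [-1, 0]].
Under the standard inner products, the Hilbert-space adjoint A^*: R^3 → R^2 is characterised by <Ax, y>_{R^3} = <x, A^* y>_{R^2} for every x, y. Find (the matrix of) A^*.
A^* = A^T =
[[-2, 1, -1],
 [-2, 3, 0]]

For real matrices with standard dot products, the defining identity <Ax, y> = <x, A^* y> gives (Ax)^T y = x^T (A^*) y, i.e. x^T A^T y = x^T (A^*) y. Since this holds for all x, y, we must have A^* = A^T. Therefore
A^* =
[[-2, 1, -1],
 [-2, 3, 0]].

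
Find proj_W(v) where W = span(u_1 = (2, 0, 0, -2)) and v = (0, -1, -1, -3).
proj_W(v) = (3/2, 0, 0, -3/2)

Set up U = [u_1 | ... | u_1] ∈ R^(4×1). The projector onto W = col(U) is P = U (U^T U)^(-1) U^T.
Compute U^T U =
  [8],
and U^T v = (6).
Solve U^T U · c = U^T v for the coefficients: c = (3/4). The projection is proj_W(v) = U c.
Check: (v - proj_W(v)) · u_1 = 0  (should be 0).
Result: proj_W(v) = (3/2, 0, 0, -3/2).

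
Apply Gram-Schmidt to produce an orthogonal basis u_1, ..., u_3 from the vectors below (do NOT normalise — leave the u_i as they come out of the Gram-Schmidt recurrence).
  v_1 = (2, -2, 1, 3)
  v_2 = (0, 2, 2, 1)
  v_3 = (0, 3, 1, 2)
Orthogonal basis:
  u_1 = (2, -2, 1, 3)
  u_2 = (-1/9, 19/9, 35/18, 5/6)
  u_3 = (2/161, 123/161, -28/23, 146/161)

Apply the Gram-Schmidt recurrence
  u_1 = v_1
  u_i = v_i − Σ_{j<i} ((v_i · u_j) / (u_j · u_j)) · u_j.

Step by step this gives:
  u_1 = (2, -2, 1, 3)
  u_2 = (-1/9, 19/9, 35/18, 5/6)
  u_3 = (2/161, 123/161, -28/23, 146/161)

Orthogonality check:
  u_2 · u_1 = 0 (should be 0)
  u_3 · u_1 = 0 (should be 0)
  u_3 · u_2 = 0 (should be 0)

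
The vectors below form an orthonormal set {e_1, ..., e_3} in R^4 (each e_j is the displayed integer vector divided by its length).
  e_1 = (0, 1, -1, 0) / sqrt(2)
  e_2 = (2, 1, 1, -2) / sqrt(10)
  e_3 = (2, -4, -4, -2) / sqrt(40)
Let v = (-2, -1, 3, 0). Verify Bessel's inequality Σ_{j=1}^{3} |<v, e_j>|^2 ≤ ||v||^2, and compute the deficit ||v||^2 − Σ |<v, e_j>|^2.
Σ |<v, e_j>|^2 = 12; ||v||^2 = 14; deficit = 2

Write each e_j = u_j / sqrt(<u_j, u_j>) where u_j is the displayed integer vector. Then <v, e_j> = <v, u_j> / sqrt(<u_j, u_j>), so |<v, e_j>|^2 = <v, u_j>^2 / <u_j, u_j>.
Coefficients: <v, e_1> = -4/sqrt(2), <v, e_2> = -2/sqrt(10), <v, e_3> = -12/sqrt(40).
Square and sum: Σ |<v, e_j>|^2 = 12.
Compute ||v||^2 = v·v = 14.
Deficit = 14 − 12 = 2 ≥ 0, confirming Bessel's inequality. (The deficit equals ||v − Σ <v,e_j> e_j||^2, the squared distance from v to span{e_j}.)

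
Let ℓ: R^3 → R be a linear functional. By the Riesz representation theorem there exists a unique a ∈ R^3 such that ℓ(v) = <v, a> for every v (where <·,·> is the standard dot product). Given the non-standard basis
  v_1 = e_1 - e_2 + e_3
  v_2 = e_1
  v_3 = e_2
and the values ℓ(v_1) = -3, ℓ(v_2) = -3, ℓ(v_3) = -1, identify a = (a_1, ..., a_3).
a = (-3, -1, -1)

Write a = (a_1, ..., a_3) in the standard basis. For each basis vector v_i, ℓ(v_i) = <v_i, a> is a linear equation in the a_j's. Collect the n equations into a matrix system V a = ℓ, where row i of V is v_i (expressed in the standard basis). Since V is invertible (lower-triangular with 1s on the diagonal, up to permutation), solve by back-substitution:
  V =
[[1, -1, 1],
 [1, 0, 0],
 [0, 1, 0]]
  V a = (-3, -3, -1)
Solving gives a = (-3, -1, -1).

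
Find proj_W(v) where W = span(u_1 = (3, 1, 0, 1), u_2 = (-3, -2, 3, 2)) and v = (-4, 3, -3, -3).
proj_W(v) = (-558/205, 21/205, -621/205, -807/205)

Set up U = [u_1 | ... | u_2] ∈ R^(4×2). The projector onto W = col(U) is P = U (U^T U)^(-1) U^T.
Compute U^T U =
  [11, -9]
  [-9, 26],
and U^T v = (-12, -9).
Solve U^T U · c = U^T v for the coefficients: c = (-393/205, -207/205). The projection is proj_W(v) = U c.
Check: (v - proj_W(v)) · u_1 = 0  (should be 0).
Check: (v - proj_W(v)) · u_2 = 0  (should be 0).
Result: proj_W(v) = (-558/205, 21/205, -621/205, -807/205).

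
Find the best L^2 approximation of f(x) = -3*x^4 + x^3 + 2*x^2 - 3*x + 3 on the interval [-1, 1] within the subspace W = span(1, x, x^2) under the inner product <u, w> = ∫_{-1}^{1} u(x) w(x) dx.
g(x) = -4*x^2/7 - 12*x/5 + 114/35

The best approximation g ∈ W is the orthogonal projection of f onto W. Writing g = a_0 + a_1 x + a_2 x^2, the coefficients solve the normal equations G · a = b where
  G_{ij} = <φ_i, φ_j> and b_i = <f, φ_i>, with φ_0 = 1, φ_1 = x, φ_2 = x^2.
G =
  [2, 0, 2/3]
  [0, 2/3, 0]
  [2/3, 0, 2/5],
b = (92/15, -8/5, 68/35).
Solving gives a_0 = 114/35, a_1 = -12/5, a_2 = -4/7, so
  g(x) = -4*x^2/7 - 12*x/5 + 114/35.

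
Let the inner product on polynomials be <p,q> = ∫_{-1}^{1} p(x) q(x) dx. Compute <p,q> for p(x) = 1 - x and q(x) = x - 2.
<p,q> = -14/3

Expand the product: p(x)·q(x) = -x^2 + 3*x - 2.
∫_{-1}^{1} of each monomial x^k gives [2/(k+1) if k even, 0 if k odd]. Integrating term-by-term (or equivalently evaluating the antiderivative F(x) = -x^3/3 + 3*x^2/2 - 2*x at the endpoints):
  F(1) − F(−1) = -5/6 − (23/6) = -14/3.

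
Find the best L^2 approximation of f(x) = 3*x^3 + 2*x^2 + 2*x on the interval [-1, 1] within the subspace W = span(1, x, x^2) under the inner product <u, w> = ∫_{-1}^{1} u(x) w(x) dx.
g(x) = 2*x^2 + 19*x/5

The best approximation g ∈ W is the orthogonal projection of f onto W. Writing g = a_0 + a_1 x + a_2 x^2, the coefficients solve the normal equations G · a = b where
  G_{ij} = <φ_i, φ_j> and b_i = <f, φ_i>, with φ_0 = 1, φ_1 = x, φ_2 = x^2.
G =
  [2, 0, 2/3]
  [0, 2/3, 0]
  [2/3, 0, 2/5],
b = (4/3, 38/15, 4/5).
Solving gives a_0 = 0, a_1 = 19/5, a_2 = 2, so
  g(x) = 2*x^2 + 19*x/5.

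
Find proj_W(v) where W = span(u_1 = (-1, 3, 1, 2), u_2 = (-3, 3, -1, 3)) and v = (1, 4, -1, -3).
proj_W(v) = (64/131, 126/131, 148/131, 31/131)

Set up U = [u_1 | ... | u_2] ∈ R^(4×2). The projector onto W = col(U) is P = U (U^T U)^(-1) U^T.
Compute U^T U =
  [15, 17]
  [17, 28],
and U^T v = (4, 1).
Solve U^T U · c = U^T v for the coefficients: c = (95/131, -53/131). The projection is proj_W(v) = U c.
Check: (v - proj_W(v)) · u_1 = 0  (should be 0).
Check: (v - proj_W(v)) · u_2 = 0  (should be 0).
Result: proj_W(v) = (64/131, 126/131, 148/131, 31/131).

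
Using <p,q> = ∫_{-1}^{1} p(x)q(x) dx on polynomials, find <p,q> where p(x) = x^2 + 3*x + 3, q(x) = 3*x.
<p,q> = 6

Expand the product: p(x)·q(x) = 3*x^3 + 9*x^2 + 9*x.
∫_{-1}^{1} of each monomial x^k gives [2/(k+1) if k even, 0 if k odd]. Integrating term-by-term (or equivalently evaluating the antiderivative F(x) = 3*x^4/4 + 3*x^3 + 9*x^2/2 at the endpoints):
  F(1) − F(−1) = 33/4 − (9/4) = 6.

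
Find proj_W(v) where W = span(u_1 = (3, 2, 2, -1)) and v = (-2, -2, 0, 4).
proj_W(v) = (-7/3, -14/9, -14/9, 7/9)

Set up U = [u_1 | ... | u_1] ∈ R^(4×1). The projector onto W = col(U) is P = U (U^T U)^(-1) U^T.
Compute U^T U =
  [18],
and U^T v = (-14).
Solve U^T U · c = U^T v for the coefficients: c = (-7/9). The projection is proj_W(v) = U c.
Check: (v - proj_W(v)) · u_1 = 0  (should be 0).
Result: proj_W(v) = (-7/3, -14/9, -14/9, 7/9).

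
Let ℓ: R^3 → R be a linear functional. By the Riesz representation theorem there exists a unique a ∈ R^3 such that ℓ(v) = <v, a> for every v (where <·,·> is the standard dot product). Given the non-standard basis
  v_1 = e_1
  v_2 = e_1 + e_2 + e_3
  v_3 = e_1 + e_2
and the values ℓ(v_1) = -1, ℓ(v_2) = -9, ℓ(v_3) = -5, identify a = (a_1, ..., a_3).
a = (-1, -4, -4)

Write a = (a_1, ..., a_3) in the standard basis. For each basis vector v_i, ℓ(v_i) = <v_i, a> is a linear equation in the a_j's. Collect the n equations into a matrix system V a = ℓ, where row i of V is v_i (expressed in the standard basis). Since V is invertible (lower-triangular with 1s on the diagonal, up to permutation), solve by back-substitution:
  V =
[[1, 0, 0],
 [1, 1, 1],
 [1, 1, 0]]
  V a = (-1, -9, -5)
Solving gives a = (-1, -4, -4).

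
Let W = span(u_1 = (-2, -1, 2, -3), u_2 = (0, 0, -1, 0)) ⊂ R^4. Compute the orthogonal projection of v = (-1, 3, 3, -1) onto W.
proj_W(v) = (-2/7, -1/7, 3, -3/7)

Set up U = [u_1 | ... | u_2] ∈ R^(4×2). The projector onto W = col(U) is P = U (U^T U)^(-1) U^T.
Compute U^T U =
  [18, -2]
  [-2, 1],
and U^T v = (8, -3).
Solve U^T U · c = U^T v for the coefficients: c = (1/7, -19/7). The projection is proj_W(v) = U c.
Check: (v - proj_W(v)) · u_1 = 0  (should be 0).
Check: (v - proj_W(v)) · u_2 = 0  (should be 0).
Result: proj_W(v) = (-2/7, -1/7, 3, -3/7).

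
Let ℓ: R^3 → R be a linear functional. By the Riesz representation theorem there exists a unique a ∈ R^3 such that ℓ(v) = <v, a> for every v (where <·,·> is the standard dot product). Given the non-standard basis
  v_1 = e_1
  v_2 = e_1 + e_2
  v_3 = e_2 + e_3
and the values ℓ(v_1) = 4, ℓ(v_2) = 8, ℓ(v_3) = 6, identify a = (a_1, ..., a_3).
a = (4, 4, 2)

Write a = (a_1, ..., a_3) in the standard basis. For each basis vector v_i, ℓ(v_i) = <v_i, a> is a linear equation in the a_j's. Collect the n equations into a matrix system V a = ℓ, where row i of V is v_i (expressed in the standard basis). Since V is invertible (lower-triangular with 1s on the diagonal, up to permutation), solve by back-substitution:
  V =
[[1, 0, 0],
 [1, 1, 0],
 [0, 1, 1]]
  V a = (4, 8, 6)
Solving gives a = (4, 4, 2).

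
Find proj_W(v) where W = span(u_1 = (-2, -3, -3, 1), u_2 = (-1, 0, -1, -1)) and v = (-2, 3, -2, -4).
proj_W(v) = (-114/53, 123/53, -73/53, -237/53)

Set up U = [u_1 | ... | u_2] ∈ R^(4×2). The projector onto W = col(U) is P = U (U^T U)^(-1) U^T.
Compute U^T U =
  [23, 4]
  [4, 3],
and U^T v = (-3, 8).
Solve U^T U · c = U^T v for the coefficients: c = (-41/53, 196/53). The projection is proj_W(v) = U c.
Check: (v - proj_W(v)) · u_1 = 0  (should be 0).
Check: (v - proj_W(v)) · u_2 = 0  (should be 0).
Result: proj_W(v) = (-114/53, 123/53, -73/53, -237/53).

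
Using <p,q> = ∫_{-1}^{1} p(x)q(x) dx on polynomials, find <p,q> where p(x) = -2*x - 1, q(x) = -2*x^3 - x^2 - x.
<p,q> = 18/5

Expand the product: p(x)·q(x) = 4*x^4 + 4*x^3 + 3*x^2 + x.
∫_{-1}^{1} of each monomial x^k gives [2/(k+1) if k even, 0 if k odd]. Integrating term-by-term (or equivalently evaluating the antiderivative F(x) = 4*x^5/5 + x^4 + x^3 + x^2/2 at the endpoints):
  F(1) − F(−1) = 33/10 − (-3/10) = 18/5.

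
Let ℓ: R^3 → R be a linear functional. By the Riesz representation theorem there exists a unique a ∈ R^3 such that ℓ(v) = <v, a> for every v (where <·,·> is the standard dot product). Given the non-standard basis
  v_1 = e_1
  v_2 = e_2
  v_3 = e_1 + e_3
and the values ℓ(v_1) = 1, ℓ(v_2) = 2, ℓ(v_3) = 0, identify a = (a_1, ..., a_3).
a = (1, 2, -1)

Write a = (a_1, ..., a_3) in the standard basis. For each basis vector v_i, ℓ(v_i) = <v_i, a> is a linear equation in the a_j's. Collect the n equations into a matrix system V a = ℓ, where row i of V is v_i (expressed in the standard basis). Since V is invertible (lower-triangular with 1s on the diagonal, up to permutation), solve by back-substitution:
  V =
[[1, 0, 0],
 [0, 1, 0],
 [1, 0, 1]]
  V a = (1, 2, 0)
Solving gives a = (1, 2, -1).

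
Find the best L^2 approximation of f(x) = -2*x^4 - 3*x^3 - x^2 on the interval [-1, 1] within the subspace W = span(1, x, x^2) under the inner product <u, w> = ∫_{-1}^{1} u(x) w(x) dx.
g(x) = -19*x^2/7 - 9*x/5 + 6/35

The best approximation g ∈ W is the orthogonal projection of f onto W. Writing g = a_0 + a_1 x + a_2 x^2, the coefficients solve the normal equations G · a = b where
  G_{ij} = <φ_i, φ_j> and b_i = <f, φ_i>, with φ_0 = 1, φ_1 = x, φ_2 = x^2.
G =
  [2, 0, 2/3]
  [0, 2/3, 0]
  [2/3, 0, 2/5],
b = (-22/15, -6/5, -34/35).
Solving gives a_0 = 6/35, a_1 = -9/5, a_2 = -19/7, so
  g(x) = -19*x^2/7 - 9*x/5 + 6/35.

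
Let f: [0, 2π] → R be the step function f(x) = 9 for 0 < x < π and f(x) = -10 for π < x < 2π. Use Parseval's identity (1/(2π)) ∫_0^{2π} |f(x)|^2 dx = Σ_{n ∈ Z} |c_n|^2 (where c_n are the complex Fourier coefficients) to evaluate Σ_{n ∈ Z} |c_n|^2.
Σ |c_n|^2 = 181/2

Parseval equates the L^2 energy of f (normalised by 1/(2π)) with the ℓ^2 sum of its Fourier coefficients: (1/(2π)) ∫_0^{2π} |f|^2 = Σ |c_n|^2.
Compute the left side: (1/(2π)) [∫_0^π 9^2 dx + ∫_π^{2π} (-10)^2 dx] = (1/(2π)) · (81π + 100π) = (81 + 100)/2 = 181/2.
So Σ_{n ∈ Z} |c_n|^2 = 181/2.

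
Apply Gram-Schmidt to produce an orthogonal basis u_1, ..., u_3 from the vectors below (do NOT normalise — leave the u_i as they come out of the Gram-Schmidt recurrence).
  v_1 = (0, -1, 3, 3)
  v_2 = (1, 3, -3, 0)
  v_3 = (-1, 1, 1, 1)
Orthogonal basis:
  u_1 = (0, -1, 3, 3)
  u_2 = (1, 45/19, -21/19, 36/19)
  u_3 = (-258/217, 177/217, 13/31, -32/217)

Apply the Gram-Schmidt recurrence
  u_1 = v_1
  u_i = v_i − Σ_{j<i} ((v_i · u_j) / (u_j · u_j)) · u_j.

Step by step this gives:
  u_1 = (0, -1, 3, 3)
  u_2 = (1, 45/19, -21/19, 36/19)
  u_3 = (-258/217, 177/217, 13/31, -32/217)

Orthogonality check:
  u_2 · u_1 = 0 (should be 0)
  u_3 · u_1 = 0 (should be 0)
  u_3 · u_2 = 0 (should be 0)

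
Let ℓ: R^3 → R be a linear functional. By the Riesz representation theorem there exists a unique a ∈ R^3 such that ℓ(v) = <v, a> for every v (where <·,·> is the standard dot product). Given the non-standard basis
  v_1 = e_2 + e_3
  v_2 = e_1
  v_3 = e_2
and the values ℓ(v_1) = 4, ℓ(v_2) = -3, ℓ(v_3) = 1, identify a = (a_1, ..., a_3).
a = (-3, 1, 3)

Write a = (a_1, ..., a_3) in the standard basis. For each basis vector v_i, ℓ(v_i) = <v_i, a> is a linear equation in the a_j's. Collect the n equations into a matrix system V a = ℓ, where row i of V is v_i (expressed in the standard basis). Since V is invertible (lower-triangular with 1s on the diagonal, up to permutation), solve by back-substitution:
  V =
[[0, 1, 1],
 [1, 0, 0],
 [0, 1, 0]]
  V a = (4, -3, 1)
Solving gives a = (-3, 1, 3).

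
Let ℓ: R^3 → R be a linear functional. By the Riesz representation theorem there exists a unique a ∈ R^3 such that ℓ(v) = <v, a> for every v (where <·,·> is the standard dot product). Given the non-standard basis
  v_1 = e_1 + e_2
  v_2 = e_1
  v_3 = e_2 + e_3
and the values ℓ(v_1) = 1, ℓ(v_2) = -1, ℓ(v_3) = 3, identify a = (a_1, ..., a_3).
a = (-1, 2, 1)

Write a = (a_1, ..., a_3) in the standard basis. For each basis vector v_i, ℓ(v_i) = <v_i, a> is a linear equation in the a_j's. Collect the n equations into a matrix system V a = ℓ, where row i of V is v_i (expressed in the standard basis). Since V is invertible (lower-triangular with 1s on the diagonal, up to permutation), solve by back-substitution:
  V =
[[1, 1, 0],
 [1, 0, 0],
 [0, 1, 1]]
  V a = (1, -1, 3)
Solving gives a = (-1, 2, 1).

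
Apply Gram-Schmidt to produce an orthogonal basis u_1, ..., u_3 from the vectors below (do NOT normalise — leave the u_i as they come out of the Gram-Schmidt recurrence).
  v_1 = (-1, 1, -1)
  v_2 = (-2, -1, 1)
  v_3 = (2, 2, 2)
Orthogonal basis:
  u_1 = (-1, 1, -1)
  u_2 = (-2, -1, 1)
  u_3 = (0, 2, 2)

Apply the Gram-Schmidt recurrence
  u_1 = v_1
  u_i = v_i − Σ_{j<i} ((v_i · u_j) / (u_j · u_j)) · u_j.

Step by step this gives:
  u_1 = (-1, 1, -1)
  u_2 = (-2, -1, 1)
  u_3 = (0, 2, 2)

Orthogonality check:
  u_2 · u_1 = 0 (should be 0)
  u_3 · u_1 = 0 (should be 0)
  u_3 · u_2 = 0 (should be 0)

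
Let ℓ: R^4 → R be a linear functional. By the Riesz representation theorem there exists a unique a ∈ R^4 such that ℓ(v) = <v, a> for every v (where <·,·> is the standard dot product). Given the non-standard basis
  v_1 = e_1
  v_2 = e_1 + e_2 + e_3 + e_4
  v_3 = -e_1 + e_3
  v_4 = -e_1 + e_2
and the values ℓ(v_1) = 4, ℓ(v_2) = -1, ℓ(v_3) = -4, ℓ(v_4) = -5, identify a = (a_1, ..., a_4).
a = (4, -1, 0, -4)

Write a = (a_1, ..., a_4) in the standard basis. For each basis vector v_i, ℓ(v_i) = <v_i, a> is a linear equation in the a_j's. Collect the n equations into a matrix system V a = ℓ, where row i of V is v_i (expressed in the standard basis). Since V is invertible (lower-triangular with 1s on the diagonal, up to permutation), solve by back-substitution:
  V =
[[1, 0, 0, 0],
 [1, 1, 1, 1],
 [-1, 0, 1, 0],
 [-1, 1, 0, 0]]
  V a = (4, -1, -4, -5)
Solving gives a = (4, -1, 0, -4).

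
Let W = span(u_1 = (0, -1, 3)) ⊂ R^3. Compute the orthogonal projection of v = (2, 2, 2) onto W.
proj_W(v) = (0, -2/5, 6/5)

Set up U = [u_1 | ... | u_1] ∈ R^(3×1). The projector onto W = col(U) is P = U (U^T U)^(-1) U^T.
Compute U^T U =
  [10],
and U^T v = (4).
Solve U^T U · c = U^T v for the coefficients: c = (2/5). The projection is proj_W(v) = U c.
Check: (v - proj_W(v)) · u_1 = 0  (should be 0).
Result: proj_W(v) = (0, -2/5, 6/5).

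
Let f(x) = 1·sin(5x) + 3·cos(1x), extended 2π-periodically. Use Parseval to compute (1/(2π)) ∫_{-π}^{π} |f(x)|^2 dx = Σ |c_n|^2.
Σ |c_n|^2 = 5

Expand |f|^2 and use orthogonality of {sin(nx), cos(mx)} on [-π, π]:
  ∫_{-π}^{π} sin(nx)^2 dx = π, ∫ cos(mx)^2 dx = π, and cross terms integrate to 0.
So ∫_{-π}^{π} f(x)^2 dx = 1^2 · π + 3^2 · π = (1 + 9)π.
Divide by 2π: (1 + 9)/2 = 5.
By Parseval, this equals Σ |c_n|^2.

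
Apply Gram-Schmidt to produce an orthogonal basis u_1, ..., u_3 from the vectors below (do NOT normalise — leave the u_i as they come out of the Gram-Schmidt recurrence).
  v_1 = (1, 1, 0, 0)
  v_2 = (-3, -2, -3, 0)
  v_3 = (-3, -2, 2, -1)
Orthogonal basis:
  u_1 = (1, 1, 0, 0)
  u_2 = (-1/2, 1/2, -3, 0)
  u_3 = (-15/19, 15/19, 5/19, -1)

Apply the Gram-Schmidt recurrence
  u_1 = v_1
  u_i = v_i − Σ_{j<i} ((v_i · u_j) / (u_j · u_j)) · u_j.

Step by step this gives:
  u_1 = (1, 1, 0, 0)
  u_2 = (-1/2, 1/2, -3, 0)
  u_3 = (-15/19, 15/19, 5/19, -1)

Orthogonality check:
  u_2 · u_1 = 0 (should be 0)
  u_3 · u_1 = 0 (should be 0)
  u_3 · u_2 = 0 (should be 0)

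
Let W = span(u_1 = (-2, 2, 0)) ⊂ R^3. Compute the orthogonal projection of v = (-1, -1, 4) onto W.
proj_W(v) = (0, 0, 0)

Set up U = [u_1 | ... | u_1] ∈ R^(3×1). The projector onto W = col(U) is P = U (U^T U)^(-1) U^T.
Compute U^T U =
  [8],
and U^T v = (0).
Solve U^T U · c = U^T v for the coefficients: c = (0). The projection is proj_W(v) = U c.
Check: (v - proj_W(v)) · u_1 = 0  (should be 0).
Result: proj_W(v) = (0, 0, 0).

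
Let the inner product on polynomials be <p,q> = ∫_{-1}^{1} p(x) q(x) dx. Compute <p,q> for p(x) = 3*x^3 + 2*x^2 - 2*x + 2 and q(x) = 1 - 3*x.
<p,q> = 86/15

Expand the product: p(x)·q(x) = -9*x^4 - 3*x^3 + 8*x^2 - 8*x + 2.
∫_{-1}^{1} of each monomial x^k gives [2/(k+1) if k even, 0 if k odd]. Integrating term-by-term (or equivalently evaluating the antiderivative F(x) = -9*x^5/5 - 3*x^4/4 + 8*x^3/3 - 4*x^2 + 2*x at the endpoints):
  F(1) − F(−1) = -113/60 − (-457/60) = 86/15.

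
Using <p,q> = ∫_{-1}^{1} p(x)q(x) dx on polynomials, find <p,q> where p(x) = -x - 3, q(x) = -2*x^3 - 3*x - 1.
<p,q> = 44/5

Expand the product: p(x)·q(x) = 2*x^4 + 6*x^3 + 3*x^2 + 10*x + 3.
∫_{-1}^{1} of each monomial x^k gives [2/(k+1) if k even, 0 if k odd]. Integrating term-by-term (or equivalently evaluating the antiderivative F(x) = 2*x^5/5 + 3*x^4/2 + x^3 + 5*x^2 + 3*x at the endpoints):
  F(1) − F(−1) = 109/10 − (21/10) = 44/5.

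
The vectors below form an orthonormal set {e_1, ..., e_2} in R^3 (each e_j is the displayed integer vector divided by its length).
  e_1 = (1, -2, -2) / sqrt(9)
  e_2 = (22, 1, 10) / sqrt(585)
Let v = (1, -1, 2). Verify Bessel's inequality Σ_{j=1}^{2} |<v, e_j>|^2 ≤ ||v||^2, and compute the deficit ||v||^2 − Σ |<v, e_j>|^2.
Σ |<v, e_j>|^2 = 194/65; ||v||^2 = 6; deficit = 196/65

Write each e_j = u_j / sqrt(<u_j, u_j>) where u_j is the displayed integer vector. Then <v, e_j> = <v, u_j> / sqrt(<u_j, u_j>), so |<v, e_j>|^2 = <v, u_j>^2 / <u_j, u_j>.
Coefficients: <v, e_1> = -1/sqrt(9), <v, e_2> = 41/sqrt(585).
Square and sum: Σ |<v, e_j>|^2 = 194/65.
Compute ||v||^2 = v·v = 6.
Deficit = 6 − 194/65 = 196/65 ≥ 0, confirming Bessel's inequality. (The deficit equals ||v − Σ <v,e_j> e_j||^2, the squared distance from v to span{e_j}.)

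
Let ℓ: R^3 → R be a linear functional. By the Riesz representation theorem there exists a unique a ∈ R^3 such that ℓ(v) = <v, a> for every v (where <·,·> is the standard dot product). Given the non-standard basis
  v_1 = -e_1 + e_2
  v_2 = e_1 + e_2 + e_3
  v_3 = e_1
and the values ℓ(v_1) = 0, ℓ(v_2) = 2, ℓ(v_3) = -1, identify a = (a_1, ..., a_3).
a = (-1, -1, 4)

Write a = (a_1, ..., a_3) in the standard basis. For each basis vector v_i, ℓ(v_i) = <v_i, a> is a linear equation in the a_j's. Collect the n equations into a matrix system V a = ℓ, where row i of V is v_i (expressed in the standard basis). Since V is invertible (lower-triangular with 1s on the diagonal, up to permutation), solve by back-substitution:
  V =
[[-1, 1, 0],
 [1, 1, 1],
 [1, 0, 0]]
  V a = (0, 2, -1)
Solving gives a = (-1, -1, 4).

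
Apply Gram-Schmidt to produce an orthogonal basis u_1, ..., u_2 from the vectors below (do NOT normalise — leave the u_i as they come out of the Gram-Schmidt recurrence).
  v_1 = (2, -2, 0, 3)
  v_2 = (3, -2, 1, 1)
Orthogonal basis:
  u_1 = (2, -2, 0, 3)
  u_2 = (25/17, -8/17, 1, -22/17)

Apply the Gram-Schmidt recurrence
  u_1 = v_1
  u_i = v_i − Σ_{j<i} ((v_i · u_j) / (u_j · u_j)) · u_j.

Step by step this gives:
  u_1 = (2, -2, 0, 3)
  u_2 = (25/17, -8/17, 1, -22/17)

Orthogonality check:
  u_2 · u_1 = 0 (should be 0)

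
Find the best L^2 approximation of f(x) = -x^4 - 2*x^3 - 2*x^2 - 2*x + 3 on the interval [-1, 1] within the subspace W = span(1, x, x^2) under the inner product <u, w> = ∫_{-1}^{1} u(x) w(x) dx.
g(x) = -20*x^2/7 - 16*x/5 + 108/35

The best approximation g ∈ W is the orthogonal projection of f onto W. Writing g = a_0 + a_1 x + a_2 x^2, the coefficients solve the normal equations G · a = b where
  G_{ij} = <φ_i, φ_j> and b_i = <f, φ_i>, with φ_0 = 1, φ_1 = x, φ_2 = x^2.
G =
  [2, 0, 2/3]
  [0, 2/3, 0]
  [2/3, 0, 2/5],
b = (64/15, -32/15, 32/35).
Solving gives a_0 = 108/35, a_1 = -16/5, a_2 = -20/7, so
  g(x) = -20*x^2/7 - 16*x/5 + 108/35.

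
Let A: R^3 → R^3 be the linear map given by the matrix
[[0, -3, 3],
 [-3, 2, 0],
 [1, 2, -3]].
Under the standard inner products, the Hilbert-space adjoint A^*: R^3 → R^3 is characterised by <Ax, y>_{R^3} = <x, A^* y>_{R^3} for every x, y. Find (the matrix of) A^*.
A^* = A^T =
[[0, -3, 1],
 [-3, 2, 2],
 [3, 0, -3]]

For real matrices with standard dot products, the defining identity <Ax, y> = <x, A^* y> gives (Ax)^T y = x^T (A^*) y, i.e. x^T A^T y = x^T (A^*) y. Since this holds for all x, y, we must have A^* = A^T. Therefore
A^* =
[[0, -3, 1],
 [-3, 2, 2],
 [3, 0, -3]].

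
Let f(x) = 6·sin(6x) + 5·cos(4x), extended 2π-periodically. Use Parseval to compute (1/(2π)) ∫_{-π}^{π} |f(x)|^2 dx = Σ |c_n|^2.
Σ |c_n|^2 = 61/2

Expand |f|^2 and use orthogonality of {sin(nx), cos(mx)} on [-π, π]:
  ∫_{-π}^{π} sin(nx)^2 dx = π, ∫ cos(mx)^2 dx = π, and cross terms integrate to 0.
So ∫_{-π}^{π} f(x)^2 dx = 6^2 · π + 5^2 · π = (36 + 25)π.
Divide by 2π: (36 + 25)/2 = 61/2.
By Parseval, this equals Σ |c_n|^2.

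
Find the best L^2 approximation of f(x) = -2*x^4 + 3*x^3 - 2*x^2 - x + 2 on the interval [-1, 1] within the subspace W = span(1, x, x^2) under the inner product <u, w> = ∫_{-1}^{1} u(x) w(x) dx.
g(x) = -26*x^2/7 + 4*x/5 + 76/35

The best approximation g ∈ W is the orthogonal projection of f onto W. Writing g = a_0 + a_1 x + a_2 x^2, the coefficients solve the normal equations G · a = b where
  G_{ij} = <φ_i, φ_j> and b_i = <f, φ_i>, with φ_0 = 1, φ_1 = x, φ_2 = x^2.
G =
  [2, 0, 2/3]
  [0, 2/3, 0]
  [2/3, 0, 2/5],
b = (28/15, 8/15, -4/105).
Solving gives a_0 = 76/35, a_1 = 4/5, a_2 = -26/7, so
  g(x) = -26*x^2/7 + 4*x/5 + 76/35.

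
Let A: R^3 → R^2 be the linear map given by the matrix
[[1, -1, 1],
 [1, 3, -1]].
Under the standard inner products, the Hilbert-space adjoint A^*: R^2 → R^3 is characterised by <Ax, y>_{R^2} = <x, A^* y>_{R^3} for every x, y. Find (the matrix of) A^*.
A^* = A^T =
[[1, 1],
 [-1, 3],
 [1, -1]]

For real matrices with standard dot products, the defining identity <Ax, y> = <x, A^* y> gives (Ax)^T y = x^T (A^*) y, i.e. x^T A^T y = x^T (A^*) y. Since this holds for all x, y, we must have A^* = A^T. Therefore
A^* =
[[1, 1],
 [-1, 3],
 [1, -1]].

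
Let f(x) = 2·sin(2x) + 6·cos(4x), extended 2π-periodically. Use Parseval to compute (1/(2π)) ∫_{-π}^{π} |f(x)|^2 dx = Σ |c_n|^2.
Σ |c_n|^2 = 20

Expand |f|^2 and use orthogonality of {sin(nx), cos(mx)} on [-π, π]:
  ∫_{-π}^{π} sin(nx)^2 dx = π, ∫ cos(mx)^2 dx = π, and cross terms integrate to 0.
So ∫_{-π}^{π} f(x)^2 dx = 2^2 · π + 6^2 · π = (4 + 36)π.
Divide by 2π: (4 + 36)/2 = 20.
By Parseval, this equals Σ |c_n|^2.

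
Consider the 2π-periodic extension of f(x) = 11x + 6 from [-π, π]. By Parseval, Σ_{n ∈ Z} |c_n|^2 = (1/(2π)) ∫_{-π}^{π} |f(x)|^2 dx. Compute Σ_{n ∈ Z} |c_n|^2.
Σ |c_n|^2 = 121π^2/3 + 36

Expand and integrate term by term over [-π, π]:
  ∫ (11x)^2 dx = 121·(2π^3/3); ∫ 2·11·(6)·x dx = 0 (odd integrand); ∫ 6^2 dx = 36·2π.
So (1/(2π)) ∫_{-π}^{π} (11x + 6)^2 dx = 121π^2/3 + 36 = 121π^2/3 + 36.
Parseval ⇒ Σ |c_n|^2 = 121π^2/3 + 36.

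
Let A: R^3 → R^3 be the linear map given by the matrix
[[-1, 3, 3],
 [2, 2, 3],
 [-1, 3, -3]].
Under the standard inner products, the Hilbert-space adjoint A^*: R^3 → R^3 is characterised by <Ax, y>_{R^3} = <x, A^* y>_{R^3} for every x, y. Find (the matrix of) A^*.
A^* = A^T =
[[-1, 2, -1],
 [3, 2, 3],
 [3, 3, -3]]

For real matrices with standard dot products, the defining identity <Ax, y> = <x, A^* y> gives (Ax)^T y = x^T (A^*) y, i.e. x^T A^T y = x^T (A^*) y. Since this holds for all x, y, we must have A^* = A^T. Therefore
A^* =
[[-1, 2, -1],
 [3, 2, 3],
 [3, 3, -3]].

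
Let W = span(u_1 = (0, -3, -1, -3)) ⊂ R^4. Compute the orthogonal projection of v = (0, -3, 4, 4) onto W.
proj_W(v) = (0, 21/19, 7/19, 21/19)

Set up U = [u_1 | ... | u_1] ∈ R^(4×1). The projector onto W = col(U) is P = U (U^T U)^(-1) U^T.
Compute U^T U =
  [19],
and U^T v = (-7).
Solve U^T U · c = U^T v for the coefficients: c = (-7/19). The projection is proj_W(v) = U c.
Check: (v - proj_W(v)) · u_1 = 0  (should be 0).
Result: proj_W(v) = (0, 21/19, 7/19, 21/19).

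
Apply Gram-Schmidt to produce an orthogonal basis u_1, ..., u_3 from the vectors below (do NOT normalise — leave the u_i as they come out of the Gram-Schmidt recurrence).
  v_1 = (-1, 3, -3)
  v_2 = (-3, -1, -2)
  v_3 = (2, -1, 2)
Orthogonal basis:
  u_1 = (-1, 3, -3)
  u_2 = (-51/19, -37/19, -20/19)
  u_3 = (9/46, -7/46, -5/23)

Apply the Gram-Schmidt recurrence
  u_1 = v_1
  u_i = v_i − Σ_{j<i} ((v_i · u_j) / (u_j · u_j)) · u_j.

Step by step this gives:
  u_1 = (-1, 3, -3)
  u_2 = (-51/19, -37/19, -20/19)
  u_3 = (9/46, -7/46, -5/23)

Orthogonality check:
  u_2 · u_1 = 0 (should be 0)
  u_3 · u_1 = 0 (should be 0)
  u_3 · u_2 = 0 (should be 0)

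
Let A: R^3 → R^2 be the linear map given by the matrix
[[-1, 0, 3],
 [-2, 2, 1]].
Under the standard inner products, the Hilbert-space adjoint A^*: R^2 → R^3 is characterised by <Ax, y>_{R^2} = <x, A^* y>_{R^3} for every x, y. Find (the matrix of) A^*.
A^* = A^T =
[[-1, -2],
 [0, 2],
 [3, 1]]

For real matrices with standard dot products, the defining identity <Ax, y> = <x, A^* y> gives (Ax)^T y = x^T (A^*) y, i.e. x^T A^T y = x^T (A^*) y. Since this holds for all x, y, we must have A^* = A^T. Therefore
A^* =
[[-1, -2],
 [0, 2],
 [3, 1]].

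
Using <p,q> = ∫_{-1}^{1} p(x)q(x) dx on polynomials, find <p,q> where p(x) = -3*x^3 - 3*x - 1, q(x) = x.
<p,q> = -16/5

Expand the product: p(x)·q(x) = -3*x^4 - 3*x^2 - x.
∫_{-1}^{1} of each monomial x^k gives [2/(k+1) if k even, 0 if k odd]. Integrating term-by-term (or equivalently evaluating the antiderivative F(x) = -3*x^5/5 - x^3 - x^2/2 at the endpoints):
  F(1) − F(−1) = -21/10 − (11/10) = -16/5.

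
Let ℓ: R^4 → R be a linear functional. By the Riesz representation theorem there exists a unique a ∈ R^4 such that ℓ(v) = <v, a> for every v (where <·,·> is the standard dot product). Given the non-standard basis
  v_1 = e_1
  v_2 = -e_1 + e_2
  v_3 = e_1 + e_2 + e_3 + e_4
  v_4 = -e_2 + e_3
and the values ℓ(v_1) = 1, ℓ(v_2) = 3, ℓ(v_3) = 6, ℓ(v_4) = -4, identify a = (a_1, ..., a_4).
a = (1, 4, 0, 1)

Write a = (a_1, ..., a_4) in the standard basis. For each basis vector v_i, ℓ(v_i) = <v_i, a> is a linear equation in the a_j's. Collect the n equations into a matrix system V a = ℓ, where row i of V is v_i (expressed in the standard basis). Since V is invertible (lower-triangular with 1s on the diagonal, up to permutation), solve by back-substitution:
  V =
[[1, 0, 0, 0],
 [-1, 1, 0, 0],
 [1, 1, 1, 1],
 [0, -1, 1, 0]]
  V a = (1, 3, 6, -4)
Solving gives a = (1, 4, 0, 1).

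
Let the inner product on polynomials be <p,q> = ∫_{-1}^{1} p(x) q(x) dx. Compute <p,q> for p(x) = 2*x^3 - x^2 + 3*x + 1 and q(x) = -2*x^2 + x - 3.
<p,q> = -26/15

Expand the product: p(x)·q(x) = -4*x^5 + 4*x^4 - 13*x^3 + 4*x^2 - 8*x - 3.
∫_{-1}^{1} of each monomial x^k gives [2/(k+1) if k even, 0 if k odd]. Integrating term-by-term (or equivalently evaluating the antiderivative F(x) = -2*x^6/3 + 4*x^5/5 - 13*x^4/4 + 4*x^3/3 - 4*x^2 - 3*x at the endpoints):
  F(1) − F(−1) = -527/60 − (-141/20) = -26/15.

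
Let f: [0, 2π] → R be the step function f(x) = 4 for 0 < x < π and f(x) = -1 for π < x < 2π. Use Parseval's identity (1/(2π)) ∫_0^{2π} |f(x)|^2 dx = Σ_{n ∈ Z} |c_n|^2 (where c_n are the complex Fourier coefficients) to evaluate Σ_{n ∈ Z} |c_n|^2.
Σ |c_n|^2 = 17/2

Parseval equates the L^2 energy of f (normalised by 1/(2π)) with the ℓ^2 sum of its Fourier coefficients: (1/(2π)) ∫_0^{2π} |f|^2 = Σ |c_n|^2.
Compute the left side: (1/(2π)) [∫_0^π 4^2 dx + ∫_π^{2π} (-1)^2 dx] = (1/(2π)) · (16π + 1π) = (16 + 1)/2 = 17/2.
So Σ_{n ∈ Z} |c_n|^2 = 17/2.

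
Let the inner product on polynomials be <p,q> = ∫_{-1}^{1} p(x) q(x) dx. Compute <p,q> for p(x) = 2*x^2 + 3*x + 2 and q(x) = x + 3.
<p,q> = 18

Expand the product: p(x)·q(x) = 2*x^3 + 9*x^2 + 11*x + 6.
∫_{-1}^{1} of each monomial x^k gives [2/(k+1) if k even, 0 if k odd]. Integrating term-by-term (or equivalently evaluating the antiderivative F(x) = x^4/2 + 3*x^3 + 11*x^2/2 + 6*x at the endpoints):
  F(1) − F(−1) = 15 − (-3) = 18.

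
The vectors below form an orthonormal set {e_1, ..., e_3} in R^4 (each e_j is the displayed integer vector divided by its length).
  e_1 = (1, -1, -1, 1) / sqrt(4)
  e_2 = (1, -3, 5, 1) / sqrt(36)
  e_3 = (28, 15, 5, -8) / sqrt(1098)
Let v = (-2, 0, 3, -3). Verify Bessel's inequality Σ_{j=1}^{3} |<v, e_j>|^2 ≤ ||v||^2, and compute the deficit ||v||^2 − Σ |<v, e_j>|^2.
Σ |<v, e_j>|^2 = 2323/122; ||v||^2 = 22; deficit = 361/122

Write each e_j = u_j / sqrt(<u_j, u_j>) where u_j is the displayed integer vector. Then <v, e_j> = <v, u_j> / sqrt(<u_j, u_j>), so |<v, e_j>|^2 = <v, u_j>^2 / <u_j, u_j>.
Coefficients: <v, e_1> = -8/sqrt(4), <v, e_2> = 10/sqrt(36), <v, e_3> = -17/sqrt(1098).
Square and sum: Σ |<v, e_j>|^2 = 2323/122.
Compute ||v||^2 = v·v = 22.
Deficit = 22 − 2323/122 = 361/122 ≥ 0, confirming Bessel's inequality. (The deficit equals ||v − Σ <v,e_j> e_j||^2, the squared distance from v to span{e_j}.)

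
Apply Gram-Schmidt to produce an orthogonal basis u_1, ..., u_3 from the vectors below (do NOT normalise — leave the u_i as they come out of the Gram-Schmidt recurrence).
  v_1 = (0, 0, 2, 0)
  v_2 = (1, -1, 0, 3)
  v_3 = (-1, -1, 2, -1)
Orthogonal basis:
  u_1 = (0, 0, 2, 0)
  u_2 = (1, -1, 0, 3)
  u_3 = (-8/11, -14/11, 0, -2/11)

Apply the Gram-Schmidt recurrence
  u_1 = v_1
  u_i = v_i − Σ_{j<i} ((v_i · u_j) / (u_j · u_j)) · u_j.

Step by step this gives:
  u_1 = (0, 0, 2, 0)
  u_2 = (1, -1, 0, 3)
  u_3 = (-8/11, -14/11, 0, -2/11)

Orthogonality check:
  u_2 · u_1 = 0 (should be 0)
  u_3 · u_1 = 0 (should be 0)
  u_3 · u_2 = 0 (should be 0)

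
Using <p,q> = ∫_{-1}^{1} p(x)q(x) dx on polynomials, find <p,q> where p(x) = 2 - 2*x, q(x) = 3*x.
<p,q> = -4

Expand the product: p(x)·q(x) = -6*x^2 + 6*x.
∫_{-1}^{1} of each monomial x^k gives [2/(k+1) if k even, 0 if k odd]. Integrating term-by-term (or equivalently evaluating the antiderivative F(x) = -2*x^3 + 3*x^2 at the endpoints):
  F(1) − F(−1) = 1 − (5) = -4.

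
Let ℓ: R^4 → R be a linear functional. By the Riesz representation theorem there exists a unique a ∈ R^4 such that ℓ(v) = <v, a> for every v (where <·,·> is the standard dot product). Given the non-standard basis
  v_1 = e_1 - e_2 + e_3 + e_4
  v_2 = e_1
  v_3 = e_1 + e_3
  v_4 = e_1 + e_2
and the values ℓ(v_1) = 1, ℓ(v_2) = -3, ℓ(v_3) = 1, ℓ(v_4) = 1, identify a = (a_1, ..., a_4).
a = (-3, 4, 4, 4)

Write a = (a_1, ..., a_4) in the standard basis. For each basis vector v_i, ℓ(v_i) = <v_i, a> is a linear equation in the a_j's. Collect the n equations into a matrix system V a = ℓ, where row i of V is v_i (expressed in the standard basis). Since V is invertible (lower-triangular with 1s on the diagonal, up to permutation), solve by back-substitution:
  V =
[[1, -1, 1, 1],
 [1, 0, 0, 0],
 [1, 0, 1, 0],
 [1, 1, 0, 0]]
  V a = (1, -3, 1, 1)
Solving gives a = (-3, 4, 4, 4).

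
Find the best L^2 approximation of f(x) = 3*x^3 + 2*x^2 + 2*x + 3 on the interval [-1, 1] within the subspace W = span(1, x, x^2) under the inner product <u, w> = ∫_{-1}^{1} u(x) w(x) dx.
g(x) = 2*x^2 + 19*x/5 + 3

The best approximation g ∈ W is the orthogonal projection of f onto W. Writing g = a_0 + a_1 x + a_2 x^2, the coefficients solve the normal equations G · a = b where
  G_{ij} = <φ_i, φ_j> and b_i = <f, φ_i>, with φ_0 = 1, φ_1 = x, φ_2 = x^2.
G =
  [2, 0, 2/3]
  [0, 2/3, 0]
  [2/3, 0, 2/5],
b = (22/3, 38/15, 14/5).
Solving gives a_0 = 3, a_1 = 19/5, a_2 = 2, so
  g(x) = 2*x^2 + 19*x/5 + 3.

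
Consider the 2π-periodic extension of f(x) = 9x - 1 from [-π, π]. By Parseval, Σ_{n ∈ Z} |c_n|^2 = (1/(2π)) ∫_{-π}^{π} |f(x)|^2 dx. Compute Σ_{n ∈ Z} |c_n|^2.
Σ |c_n|^2 = 27π^2 + 1

Expand and integrate term by term over [-π, π]:
  ∫ (9x)^2 dx = 81·(2π^3/3); ∫ 2·9·(-1)·x dx = 0 (odd integrand); ∫ (-1)^2 dx = 1·2π.
So (1/(2π)) ∫_{-π}^{π} (9x - 1)^2 dx = 81π^2/3 + 1 = 27π^2 + 1.
Parseval ⇒ Σ |c_n|^2 = 27π^2 + 1.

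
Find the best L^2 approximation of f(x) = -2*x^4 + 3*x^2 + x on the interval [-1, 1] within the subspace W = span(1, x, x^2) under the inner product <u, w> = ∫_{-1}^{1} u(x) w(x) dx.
g(x) = 9*x^2/7 + x + 6/35

The best approximation g ∈ W is the orthogonal projection of f onto W. Writing g = a_0 + a_1 x + a_2 x^2, the coefficients solve the normal equations G · a = b where
  G_{ij} = <φ_i, φ_j> and b_i = <f, φ_i>, with φ_0 = 1, φ_1 = x, φ_2 = x^2.
G =
  [2, 0, 2/3]
  [0, 2/3, 0]
  [2/3, 0, 2/5],
b = (6/5, 2/3, 22/35).
Solving gives a_0 = 6/35, a_1 = 1, a_2 = 9/7, so
  g(x) = 9*x^2/7 + x + 6/35.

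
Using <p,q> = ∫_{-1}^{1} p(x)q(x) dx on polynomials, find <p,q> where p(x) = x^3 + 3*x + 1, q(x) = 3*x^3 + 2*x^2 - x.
<p,q> = 356/105

Expand the product: p(x)·q(x) = 3*x^6 + 2*x^5 + 8*x^4 + 9*x^3 - x^2 - x.
∫_{-1}^{1} of each monomial x^k gives [2/(k+1) if k even, 0 if k odd]. Integrating term-by-term (or equivalently evaluating the antiderivative F(x) = 3*x^7/7 + x^6/3 + 8*x^5/5 + 9*x^4/4 - x^3/3 - x^2/2 at the endpoints):
  F(1) − F(−1) = 529/140 − (163/420) = 356/105.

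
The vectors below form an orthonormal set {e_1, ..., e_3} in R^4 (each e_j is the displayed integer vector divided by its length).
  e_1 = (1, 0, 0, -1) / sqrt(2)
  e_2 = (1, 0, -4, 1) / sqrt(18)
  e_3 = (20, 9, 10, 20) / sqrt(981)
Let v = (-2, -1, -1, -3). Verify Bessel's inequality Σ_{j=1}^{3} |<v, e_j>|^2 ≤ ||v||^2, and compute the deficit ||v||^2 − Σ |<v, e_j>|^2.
Σ |<v, e_j>|^2 = 1634/109; ||v||^2 = 15; deficit = 1/109

Write each e_j = u_j / sqrt(<u_j, u_j>) where u_j is the displayed integer vector. Then <v, e_j> = <v, u_j> / sqrt(<u_j, u_j>), so |<v, e_j>|^2 = <v, u_j>^2 / <u_j, u_j>.
Coefficients: <v, e_1> = 1/sqrt(2), <v, e_2> = -1/sqrt(18), <v, e_3> = -119/sqrt(981).
Square and sum: Σ |<v, e_j>|^2 = 1634/109.
Compute ||v||^2 = v·v = 15.
Deficit = 15 − 1634/109 = 1/109 ≥ 0, confirming Bessel's inequality. (The deficit equals ||v − Σ <v,e_j> e_j||^2, the squared distance from v to span{e_j}.)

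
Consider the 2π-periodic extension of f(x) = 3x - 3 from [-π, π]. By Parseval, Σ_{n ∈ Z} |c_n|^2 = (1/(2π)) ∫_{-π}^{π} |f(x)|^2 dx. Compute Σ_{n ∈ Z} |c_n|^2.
Σ |c_n|^2 = 3π^2 + 9

Expand and integrate term by term over [-π, π]:
  ∫ (3x)^2 dx = 9·(2π^3/3); ∫ 2·3·(-3)·x dx = 0 (odd integrand); ∫ (-3)^2 dx = 9·2π.
So (1/(2π)) ∫_{-π}^{π} (3x - 3)^2 dx = 9π^2/3 + 9 = 3π^2 + 9.
Parseval ⇒ Σ |c_n|^2 = 3π^2 + 9.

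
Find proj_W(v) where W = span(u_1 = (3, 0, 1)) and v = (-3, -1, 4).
proj_W(v) = (-3/2, 0, -1/2)

Set up U = [u_1 | ... | u_1] ∈ R^(3×1). The projector onto W = col(U) is P = U (U^T U)^(-1) U^T.
Compute U^T U =
  [10],
and U^T v = (-5).
Solve U^T U · c = U^T v for the coefficients: c = (-1/2). The projection is proj_W(v) = U c.
Check: (v - proj_W(v)) · u_1 = 0  (should be 0).
Result: proj_W(v) = (-3/2, 0, -1/2).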